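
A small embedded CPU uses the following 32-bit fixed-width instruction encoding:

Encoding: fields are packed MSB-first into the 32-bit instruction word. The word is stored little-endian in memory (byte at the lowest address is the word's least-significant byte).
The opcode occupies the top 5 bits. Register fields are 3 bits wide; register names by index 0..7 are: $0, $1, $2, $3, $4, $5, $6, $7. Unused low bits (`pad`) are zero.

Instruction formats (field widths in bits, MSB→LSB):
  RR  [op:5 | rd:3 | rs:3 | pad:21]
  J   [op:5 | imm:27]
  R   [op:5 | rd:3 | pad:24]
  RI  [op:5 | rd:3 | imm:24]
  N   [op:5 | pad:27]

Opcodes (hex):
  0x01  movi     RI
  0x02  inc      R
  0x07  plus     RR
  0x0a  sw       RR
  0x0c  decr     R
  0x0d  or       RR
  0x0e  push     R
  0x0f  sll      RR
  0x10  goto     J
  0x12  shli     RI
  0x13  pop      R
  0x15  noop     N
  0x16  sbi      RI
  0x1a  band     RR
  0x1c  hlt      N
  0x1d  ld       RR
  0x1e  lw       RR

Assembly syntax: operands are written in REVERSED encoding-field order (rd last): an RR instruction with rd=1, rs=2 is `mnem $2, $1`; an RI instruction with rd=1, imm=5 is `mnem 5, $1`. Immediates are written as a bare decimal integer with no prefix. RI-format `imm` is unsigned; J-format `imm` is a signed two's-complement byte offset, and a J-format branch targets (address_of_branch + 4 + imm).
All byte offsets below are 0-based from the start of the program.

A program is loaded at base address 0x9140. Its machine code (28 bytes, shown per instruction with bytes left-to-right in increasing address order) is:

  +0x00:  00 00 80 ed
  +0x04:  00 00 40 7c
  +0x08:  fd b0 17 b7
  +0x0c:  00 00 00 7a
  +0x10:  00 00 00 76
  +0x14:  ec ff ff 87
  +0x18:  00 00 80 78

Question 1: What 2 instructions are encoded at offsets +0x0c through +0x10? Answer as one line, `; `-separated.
sll $0, $2; push $6

[0c] 00 00 00 7a → 0x7a000000
  top 5b → 0xf → sll [RR]
  rd: (w>>24)&0x7=0x2 → $2
  rs: (w>>21)&0x7=0x0 → $0
[10] 00 00 00 76 → 0x76000000
  top 5b → 0xe → push [R]
  rd: (w>>24)&0x7=0x6 → $6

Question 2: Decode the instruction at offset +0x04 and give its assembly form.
sll $2, $4

off 0x04: read 00 00 40 7c as little → 0x7c400000
  top 5b → 0xf → sll [RR]
  [26:24] rd=4 = $4
  [23:21] rs=2 = $2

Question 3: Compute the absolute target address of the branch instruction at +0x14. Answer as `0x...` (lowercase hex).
0x9144

+0x14: ec ff ff 87 ⇒ word 0x87ffffec (little)
  op=0x87ffffec>>27=0x10 ⇒ goto (J)
  [26:0] imm=134217708 (s27→-20) = -20
  target = base 0x9140 + off 0x14 + 4 + imm -20 = 0x9144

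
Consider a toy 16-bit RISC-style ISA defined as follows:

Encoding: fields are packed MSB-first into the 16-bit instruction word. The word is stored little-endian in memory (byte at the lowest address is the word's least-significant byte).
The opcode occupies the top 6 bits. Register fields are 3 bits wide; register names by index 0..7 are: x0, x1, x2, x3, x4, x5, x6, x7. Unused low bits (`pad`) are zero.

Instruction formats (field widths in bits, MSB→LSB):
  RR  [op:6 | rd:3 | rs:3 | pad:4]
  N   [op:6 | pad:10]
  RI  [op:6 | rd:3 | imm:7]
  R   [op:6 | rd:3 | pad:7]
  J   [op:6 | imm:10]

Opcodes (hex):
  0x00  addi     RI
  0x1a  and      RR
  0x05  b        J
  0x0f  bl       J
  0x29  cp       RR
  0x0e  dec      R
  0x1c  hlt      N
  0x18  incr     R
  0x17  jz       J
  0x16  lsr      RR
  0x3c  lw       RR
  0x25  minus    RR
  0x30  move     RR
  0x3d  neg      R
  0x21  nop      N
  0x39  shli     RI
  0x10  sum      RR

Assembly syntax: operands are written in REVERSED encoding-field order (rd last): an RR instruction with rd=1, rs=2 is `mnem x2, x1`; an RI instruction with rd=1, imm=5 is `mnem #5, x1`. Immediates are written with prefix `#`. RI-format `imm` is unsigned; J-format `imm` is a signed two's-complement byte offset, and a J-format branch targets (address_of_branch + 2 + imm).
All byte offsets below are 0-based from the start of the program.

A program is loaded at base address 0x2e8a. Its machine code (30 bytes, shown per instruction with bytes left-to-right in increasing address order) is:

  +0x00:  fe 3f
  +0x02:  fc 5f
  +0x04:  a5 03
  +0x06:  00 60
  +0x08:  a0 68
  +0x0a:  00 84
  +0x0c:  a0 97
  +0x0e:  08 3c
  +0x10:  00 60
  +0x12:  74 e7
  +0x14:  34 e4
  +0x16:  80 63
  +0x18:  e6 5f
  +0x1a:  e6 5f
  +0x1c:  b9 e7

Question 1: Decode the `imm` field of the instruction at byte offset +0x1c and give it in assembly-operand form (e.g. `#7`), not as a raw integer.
@+1c  little-endian(b9 e7) = 0xe7b9
  opcode bits[15:10]=0x39: shli/RI
  rd: (w>>7)&0x7=0x7 → x7
  imm: (w>>0)&0x7f=0x39 → #57

#57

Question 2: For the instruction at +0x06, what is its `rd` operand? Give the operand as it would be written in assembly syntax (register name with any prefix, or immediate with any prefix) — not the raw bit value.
[06] 00 60 → 0x6000
  top 6b → 0x18 → incr [R]
  rd: (w>>7)&0x7=0x0 → x0

x0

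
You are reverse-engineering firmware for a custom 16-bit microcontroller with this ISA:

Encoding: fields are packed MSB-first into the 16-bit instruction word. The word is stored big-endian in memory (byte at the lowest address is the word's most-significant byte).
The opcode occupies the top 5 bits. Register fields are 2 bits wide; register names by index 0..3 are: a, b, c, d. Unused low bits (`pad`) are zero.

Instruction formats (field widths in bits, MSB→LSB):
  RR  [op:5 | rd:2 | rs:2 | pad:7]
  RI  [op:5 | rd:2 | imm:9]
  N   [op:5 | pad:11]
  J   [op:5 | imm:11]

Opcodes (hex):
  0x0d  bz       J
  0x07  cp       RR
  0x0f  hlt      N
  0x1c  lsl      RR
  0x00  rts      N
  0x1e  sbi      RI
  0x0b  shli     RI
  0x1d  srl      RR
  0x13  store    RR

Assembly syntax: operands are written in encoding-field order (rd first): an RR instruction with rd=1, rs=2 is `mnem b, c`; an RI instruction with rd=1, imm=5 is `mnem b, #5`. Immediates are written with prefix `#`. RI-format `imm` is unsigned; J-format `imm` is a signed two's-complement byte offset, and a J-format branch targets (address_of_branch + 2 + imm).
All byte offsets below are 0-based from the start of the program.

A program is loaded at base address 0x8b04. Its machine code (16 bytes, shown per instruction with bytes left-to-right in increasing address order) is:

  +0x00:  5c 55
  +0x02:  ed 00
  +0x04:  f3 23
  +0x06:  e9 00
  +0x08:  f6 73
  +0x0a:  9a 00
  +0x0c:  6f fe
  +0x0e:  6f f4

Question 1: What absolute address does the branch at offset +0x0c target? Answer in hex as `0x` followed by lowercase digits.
[0c] 6f fe → 0x6ffe
  op=0x6ffe>>11=0xd ⇒ bz (J)
  imm@[10:0]=0x7fe (s11→-2) ⇒ #-2
  target = base 0x8b04 + off 0x0c + 2 + imm -2 = 0x8b10

0x8b10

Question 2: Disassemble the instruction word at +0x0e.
bz #-12

+0x0e: 6f f4 ⇒ word 0x6ff4 (big)
  top 5b → 0xd → bz [J]
  [10:0] imm=2036 (s11→-12) = #-12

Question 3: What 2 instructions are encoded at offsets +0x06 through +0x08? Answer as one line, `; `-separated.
@+06  big-endian(e9 00) = 0xe900
  opcode bits[15:11]=0x1d: srl/RR
  rd@[10:9]=0x0 ⇒ a
  rs@[8:7]=0x2 ⇒ c
@+08  big-endian(f6 73) = 0xf673
  opcode bits[15:11]=0x1e: sbi/RI
  rd@[10:9]=0x3 ⇒ d
  imm@[8:0]=0x73 ⇒ #115

srl a, c; sbi d, #115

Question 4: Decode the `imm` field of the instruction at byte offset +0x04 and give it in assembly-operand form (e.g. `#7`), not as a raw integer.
@+04  big-endian(f3 23) = 0xf323
  op=0xf323>>11=0x1e ⇒ sbi (RI)
  rd: (w>>9)&0x3=0x1 → b
  imm: (w>>0)&0x1ff=0x123 → #291

#291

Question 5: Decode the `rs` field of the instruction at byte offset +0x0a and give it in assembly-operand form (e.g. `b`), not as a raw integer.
a

[0a] 9a 00 → 0x9a00
  top 5b → 0x13 → store [RR]
  rd: (w>>9)&0x3=0x1 → b
  rs: (w>>7)&0x3=0x0 → a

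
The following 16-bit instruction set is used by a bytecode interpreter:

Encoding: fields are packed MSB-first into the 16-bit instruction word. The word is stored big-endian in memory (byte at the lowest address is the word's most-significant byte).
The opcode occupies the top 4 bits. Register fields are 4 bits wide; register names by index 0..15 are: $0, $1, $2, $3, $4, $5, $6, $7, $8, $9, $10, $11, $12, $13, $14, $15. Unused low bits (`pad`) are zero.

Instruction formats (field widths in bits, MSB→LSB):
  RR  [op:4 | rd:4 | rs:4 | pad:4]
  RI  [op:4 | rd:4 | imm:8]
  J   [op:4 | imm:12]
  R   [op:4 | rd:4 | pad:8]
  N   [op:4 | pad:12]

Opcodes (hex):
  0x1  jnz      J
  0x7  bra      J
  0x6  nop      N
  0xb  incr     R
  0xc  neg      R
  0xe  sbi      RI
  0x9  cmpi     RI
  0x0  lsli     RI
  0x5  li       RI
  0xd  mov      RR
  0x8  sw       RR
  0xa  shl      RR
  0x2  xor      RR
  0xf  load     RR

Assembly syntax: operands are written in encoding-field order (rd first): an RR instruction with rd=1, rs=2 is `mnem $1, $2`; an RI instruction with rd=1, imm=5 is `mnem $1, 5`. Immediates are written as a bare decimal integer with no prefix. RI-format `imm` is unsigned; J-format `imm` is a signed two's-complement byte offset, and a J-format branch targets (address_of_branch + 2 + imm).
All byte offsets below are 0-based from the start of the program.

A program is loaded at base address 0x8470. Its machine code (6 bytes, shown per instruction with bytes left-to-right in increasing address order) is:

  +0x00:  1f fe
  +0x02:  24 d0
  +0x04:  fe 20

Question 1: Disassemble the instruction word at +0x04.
load $14, $2

off 0x04: read fe 20 as big → 0xfe20
  top 4b → 0xf → load [RR]
  rd: (w>>8)&0xf=0xe → $14
  rs: (w>>4)&0xf=0x2 → $2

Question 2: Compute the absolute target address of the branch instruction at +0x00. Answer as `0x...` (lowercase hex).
off 0x00: read 1f fe as big → 0x1ffe
  top 4b → 0x1 → jnz [J]
  imm: (w>>0)&0xfff=0xffe (s12→-2) → -2
  target = base 0x8470 + off 0x00 + 2 + imm -2 = 0x8470

0x8470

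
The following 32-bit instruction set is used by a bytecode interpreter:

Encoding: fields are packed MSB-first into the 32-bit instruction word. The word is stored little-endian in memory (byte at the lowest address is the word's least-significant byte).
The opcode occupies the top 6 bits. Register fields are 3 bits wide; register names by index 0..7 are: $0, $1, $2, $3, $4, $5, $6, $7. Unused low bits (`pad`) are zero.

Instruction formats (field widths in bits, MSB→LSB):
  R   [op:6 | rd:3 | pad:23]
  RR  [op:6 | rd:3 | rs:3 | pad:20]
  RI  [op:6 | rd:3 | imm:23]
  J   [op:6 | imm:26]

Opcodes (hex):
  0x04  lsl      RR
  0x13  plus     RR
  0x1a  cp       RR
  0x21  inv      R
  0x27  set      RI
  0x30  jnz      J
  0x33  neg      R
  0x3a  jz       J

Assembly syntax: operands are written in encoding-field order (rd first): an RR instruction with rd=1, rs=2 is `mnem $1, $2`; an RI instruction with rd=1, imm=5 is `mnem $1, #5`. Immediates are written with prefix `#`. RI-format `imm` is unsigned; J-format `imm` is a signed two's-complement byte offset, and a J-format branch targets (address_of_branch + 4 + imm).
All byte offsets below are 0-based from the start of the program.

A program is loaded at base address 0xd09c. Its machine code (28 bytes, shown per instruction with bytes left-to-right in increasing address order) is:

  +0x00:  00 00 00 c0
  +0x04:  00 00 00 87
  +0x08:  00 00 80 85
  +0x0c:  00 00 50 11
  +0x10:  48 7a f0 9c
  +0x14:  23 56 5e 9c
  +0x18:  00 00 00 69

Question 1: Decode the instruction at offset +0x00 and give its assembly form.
[00] 00 00 00 c0 → 0xc0000000
  opcode bits[31:26]=0x30: jnz/J
  [25:0] imm=0 = #0

jnz #0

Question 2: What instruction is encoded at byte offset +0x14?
set $0, #6182435

[14] 23 56 5e 9c → 0x9c5e5623
  opcode bits[31:26]=0x27: set/RI
  rd@[25:23]=0x0 ⇒ $0
  imm@[22:0]=0x5e5623 ⇒ #6182435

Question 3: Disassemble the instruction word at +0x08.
inv $3

off 0x08: read 00 00 80 85 as little → 0x85800000
  top 6b → 0x21 → inv [R]
  rd: (w>>23)&0x7=0x3 → $3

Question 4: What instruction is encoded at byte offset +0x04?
inv $6

@+04  little-endian(00 00 00 87) = 0x87000000
  opcode bits[31:26]=0x21: inv/R
  [25:23] rd=6 = $6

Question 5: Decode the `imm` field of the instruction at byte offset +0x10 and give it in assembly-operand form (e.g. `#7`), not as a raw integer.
#7371336

[10] 48 7a f0 9c → 0x9cf07a48
  op=0x9cf07a48>>26=0x27 ⇒ set (RI)
  [25:23] rd=1 = $1
  [22:0] imm=7371336 = #7371336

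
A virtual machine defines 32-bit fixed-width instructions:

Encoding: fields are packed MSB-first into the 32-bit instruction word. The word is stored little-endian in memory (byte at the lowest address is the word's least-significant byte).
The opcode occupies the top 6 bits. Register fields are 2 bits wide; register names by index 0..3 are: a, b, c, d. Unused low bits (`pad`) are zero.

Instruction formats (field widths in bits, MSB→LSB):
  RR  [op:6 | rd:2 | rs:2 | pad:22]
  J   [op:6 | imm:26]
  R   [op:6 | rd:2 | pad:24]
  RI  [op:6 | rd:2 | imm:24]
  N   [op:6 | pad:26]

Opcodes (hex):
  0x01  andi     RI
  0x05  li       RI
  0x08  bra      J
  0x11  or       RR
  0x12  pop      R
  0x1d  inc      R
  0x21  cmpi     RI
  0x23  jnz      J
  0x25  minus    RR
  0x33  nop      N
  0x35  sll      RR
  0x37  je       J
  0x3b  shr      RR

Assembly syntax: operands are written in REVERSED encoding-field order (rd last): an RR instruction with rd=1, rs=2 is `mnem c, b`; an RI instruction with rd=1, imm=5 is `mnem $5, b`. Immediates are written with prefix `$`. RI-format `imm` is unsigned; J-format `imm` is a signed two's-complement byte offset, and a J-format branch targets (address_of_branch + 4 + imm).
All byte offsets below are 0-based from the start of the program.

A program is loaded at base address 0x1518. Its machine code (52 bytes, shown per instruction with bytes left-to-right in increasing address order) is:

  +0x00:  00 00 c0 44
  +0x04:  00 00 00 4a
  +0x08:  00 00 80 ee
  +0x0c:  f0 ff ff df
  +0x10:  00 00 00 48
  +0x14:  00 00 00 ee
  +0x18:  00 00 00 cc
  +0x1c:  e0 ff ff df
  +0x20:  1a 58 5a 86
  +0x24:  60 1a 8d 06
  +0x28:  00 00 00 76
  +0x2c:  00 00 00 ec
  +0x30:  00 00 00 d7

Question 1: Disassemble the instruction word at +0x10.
[10] 00 00 00 48 → 0x48000000
  opcode bits[31:26]=0x12: pop/R
  rd@[25:24]=0x0 ⇒ a

pop a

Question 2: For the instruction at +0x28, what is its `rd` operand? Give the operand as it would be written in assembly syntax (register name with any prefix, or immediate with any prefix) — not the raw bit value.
c

off 0x28: read 00 00 00 76 as little → 0x76000000
  top 6b → 0x1d → inc [R]
  rd: (w>>24)&0x3=0x2 → c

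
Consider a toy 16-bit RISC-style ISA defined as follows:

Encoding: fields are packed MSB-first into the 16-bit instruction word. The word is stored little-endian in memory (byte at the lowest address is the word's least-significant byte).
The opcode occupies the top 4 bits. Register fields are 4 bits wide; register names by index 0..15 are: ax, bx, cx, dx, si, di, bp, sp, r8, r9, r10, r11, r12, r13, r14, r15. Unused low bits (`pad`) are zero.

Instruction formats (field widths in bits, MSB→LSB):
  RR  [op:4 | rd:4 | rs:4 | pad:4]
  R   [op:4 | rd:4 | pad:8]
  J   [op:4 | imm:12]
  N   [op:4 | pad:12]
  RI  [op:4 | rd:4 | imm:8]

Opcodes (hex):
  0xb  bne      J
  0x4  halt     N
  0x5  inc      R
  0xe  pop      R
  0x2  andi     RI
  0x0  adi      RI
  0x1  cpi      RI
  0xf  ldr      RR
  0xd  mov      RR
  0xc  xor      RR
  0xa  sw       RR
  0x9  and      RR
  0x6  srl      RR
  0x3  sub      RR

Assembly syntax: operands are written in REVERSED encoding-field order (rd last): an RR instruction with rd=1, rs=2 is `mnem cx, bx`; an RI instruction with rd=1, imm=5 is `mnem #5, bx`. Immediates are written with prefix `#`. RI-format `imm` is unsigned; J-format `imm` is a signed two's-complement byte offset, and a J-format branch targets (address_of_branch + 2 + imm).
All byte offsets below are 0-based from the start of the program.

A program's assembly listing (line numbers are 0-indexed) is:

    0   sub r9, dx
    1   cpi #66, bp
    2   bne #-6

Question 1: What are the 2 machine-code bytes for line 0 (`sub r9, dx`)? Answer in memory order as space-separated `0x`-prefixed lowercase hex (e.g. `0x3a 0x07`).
0x90 0x33

L0: sub op=0x3:4|rd=3:4|rs=9:4|pad=0:4 ⇒ 0x3390 ⇒ little 90 33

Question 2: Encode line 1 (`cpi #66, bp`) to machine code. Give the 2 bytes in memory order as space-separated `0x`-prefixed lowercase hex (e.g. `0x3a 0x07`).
0x42 0x16

L1: cpi op=0x1:4|rd=6:4|imm=66:8 ⇒ 0x1642 ⇒ little 42 16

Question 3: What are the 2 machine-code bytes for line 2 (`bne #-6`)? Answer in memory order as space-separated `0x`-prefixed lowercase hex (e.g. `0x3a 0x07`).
0xfa 0xbf

2. bne fields op=0xb:4|imm=-6:12 → word bffah → fa bf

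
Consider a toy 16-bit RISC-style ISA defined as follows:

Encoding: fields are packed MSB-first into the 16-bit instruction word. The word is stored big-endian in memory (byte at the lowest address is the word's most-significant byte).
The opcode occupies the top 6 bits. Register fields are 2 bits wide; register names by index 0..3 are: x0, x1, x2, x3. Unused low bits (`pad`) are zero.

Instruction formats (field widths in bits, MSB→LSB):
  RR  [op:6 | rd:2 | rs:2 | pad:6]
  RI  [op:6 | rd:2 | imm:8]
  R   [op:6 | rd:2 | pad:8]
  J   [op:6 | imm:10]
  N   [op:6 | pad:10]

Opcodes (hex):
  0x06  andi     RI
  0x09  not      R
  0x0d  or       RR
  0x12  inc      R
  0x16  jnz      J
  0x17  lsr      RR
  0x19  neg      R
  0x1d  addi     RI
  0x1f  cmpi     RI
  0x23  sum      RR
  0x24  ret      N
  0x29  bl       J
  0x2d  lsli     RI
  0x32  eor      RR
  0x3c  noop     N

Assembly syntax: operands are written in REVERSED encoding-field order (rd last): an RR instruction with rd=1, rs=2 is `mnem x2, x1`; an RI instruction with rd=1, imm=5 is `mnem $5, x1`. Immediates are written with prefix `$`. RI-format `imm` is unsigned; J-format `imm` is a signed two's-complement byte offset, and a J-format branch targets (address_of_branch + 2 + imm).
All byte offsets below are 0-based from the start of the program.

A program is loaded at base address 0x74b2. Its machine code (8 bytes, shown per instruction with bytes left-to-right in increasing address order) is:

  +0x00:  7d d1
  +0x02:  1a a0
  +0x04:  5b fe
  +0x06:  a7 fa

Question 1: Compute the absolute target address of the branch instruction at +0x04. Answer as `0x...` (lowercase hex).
+0x04: 5b fe ⇒ word 0x5bfe (big)
  op=0x5bfe>>10=0x16 ⇒ jnz (J)
  [9:0] imm=1022 (s10→-2) = $-2
  target = base 0x74b2 + off 0x04 + 2 + imm -2 = 0x74b6

0x74b6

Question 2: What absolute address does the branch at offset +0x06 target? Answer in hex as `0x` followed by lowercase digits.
off 0x06: read a7 fa as big → 0xa7fa
  top 6b → 0x29 → bl [J]
  imm@[9:0]=0x3fa (s10→-6) ⇒ $-6
  target = base 0x74b2 + off 0x06 + 2 + imm -6 = 0x74b4

0x74b4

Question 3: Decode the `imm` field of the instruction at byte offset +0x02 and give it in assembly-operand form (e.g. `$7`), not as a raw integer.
$160

[02] 1a a0 → 0x1aa0
  top 6b → 0x6 → andi [RI]
  rd@[9:8]=0x2 ⇒ x2
  imm@[7:0]=0xa0 ⇒ $160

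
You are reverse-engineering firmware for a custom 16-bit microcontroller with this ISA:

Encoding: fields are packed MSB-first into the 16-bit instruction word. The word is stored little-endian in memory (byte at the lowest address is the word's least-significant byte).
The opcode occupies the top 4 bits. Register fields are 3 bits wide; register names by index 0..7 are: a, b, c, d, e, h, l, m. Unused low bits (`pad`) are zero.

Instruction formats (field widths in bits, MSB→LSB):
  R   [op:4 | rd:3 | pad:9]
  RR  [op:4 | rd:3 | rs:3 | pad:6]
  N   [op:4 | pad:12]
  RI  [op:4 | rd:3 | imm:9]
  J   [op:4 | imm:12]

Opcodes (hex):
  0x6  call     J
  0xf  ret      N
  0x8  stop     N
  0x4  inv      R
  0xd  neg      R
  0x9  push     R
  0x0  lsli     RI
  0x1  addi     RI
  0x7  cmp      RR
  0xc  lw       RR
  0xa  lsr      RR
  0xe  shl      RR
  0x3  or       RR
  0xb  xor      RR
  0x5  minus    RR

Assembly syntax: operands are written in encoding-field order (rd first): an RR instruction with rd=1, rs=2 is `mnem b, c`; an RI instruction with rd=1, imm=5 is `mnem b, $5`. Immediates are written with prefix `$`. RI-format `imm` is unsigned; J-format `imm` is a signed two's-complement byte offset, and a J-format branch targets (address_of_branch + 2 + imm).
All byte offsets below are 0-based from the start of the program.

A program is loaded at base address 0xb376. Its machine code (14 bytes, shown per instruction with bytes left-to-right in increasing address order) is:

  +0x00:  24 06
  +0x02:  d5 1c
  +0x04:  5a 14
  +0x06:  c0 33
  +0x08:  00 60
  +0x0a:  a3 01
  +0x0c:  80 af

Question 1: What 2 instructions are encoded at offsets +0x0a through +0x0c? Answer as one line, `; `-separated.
off 0x0a: read a3 01 as little → 0x01a3
  opcode bits[15:12]=0x0: lsli/RI
  rd@[11:9]=0x0 ⇒ a
  imm@[8:0]=0x1a3 ⇒ $419
off 0x0c: read 80 af as little → 0xaf80
  opcode bits[15:12]=0xa: lsr/RR
  rd@[11:9]=0x7 ⇒ m
  rs@[8:6]=0x6 ⇒ l

lsli a, $419; lsr m, l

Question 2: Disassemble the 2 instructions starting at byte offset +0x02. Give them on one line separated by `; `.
addi l, $213; addi c, $90

[02] d5 1c → 0x1cd5
  opcode bits[15:12]=0x1: addi/RI
  [11:9] rd=6 = l
  [8:0] imm=213 = $213
[04] 5a 14 → 0x145a
  opcode bits[15:12]=0x1: addi/RI
  [11:9] rd=2 = c
  [8:0] imm=90 = $90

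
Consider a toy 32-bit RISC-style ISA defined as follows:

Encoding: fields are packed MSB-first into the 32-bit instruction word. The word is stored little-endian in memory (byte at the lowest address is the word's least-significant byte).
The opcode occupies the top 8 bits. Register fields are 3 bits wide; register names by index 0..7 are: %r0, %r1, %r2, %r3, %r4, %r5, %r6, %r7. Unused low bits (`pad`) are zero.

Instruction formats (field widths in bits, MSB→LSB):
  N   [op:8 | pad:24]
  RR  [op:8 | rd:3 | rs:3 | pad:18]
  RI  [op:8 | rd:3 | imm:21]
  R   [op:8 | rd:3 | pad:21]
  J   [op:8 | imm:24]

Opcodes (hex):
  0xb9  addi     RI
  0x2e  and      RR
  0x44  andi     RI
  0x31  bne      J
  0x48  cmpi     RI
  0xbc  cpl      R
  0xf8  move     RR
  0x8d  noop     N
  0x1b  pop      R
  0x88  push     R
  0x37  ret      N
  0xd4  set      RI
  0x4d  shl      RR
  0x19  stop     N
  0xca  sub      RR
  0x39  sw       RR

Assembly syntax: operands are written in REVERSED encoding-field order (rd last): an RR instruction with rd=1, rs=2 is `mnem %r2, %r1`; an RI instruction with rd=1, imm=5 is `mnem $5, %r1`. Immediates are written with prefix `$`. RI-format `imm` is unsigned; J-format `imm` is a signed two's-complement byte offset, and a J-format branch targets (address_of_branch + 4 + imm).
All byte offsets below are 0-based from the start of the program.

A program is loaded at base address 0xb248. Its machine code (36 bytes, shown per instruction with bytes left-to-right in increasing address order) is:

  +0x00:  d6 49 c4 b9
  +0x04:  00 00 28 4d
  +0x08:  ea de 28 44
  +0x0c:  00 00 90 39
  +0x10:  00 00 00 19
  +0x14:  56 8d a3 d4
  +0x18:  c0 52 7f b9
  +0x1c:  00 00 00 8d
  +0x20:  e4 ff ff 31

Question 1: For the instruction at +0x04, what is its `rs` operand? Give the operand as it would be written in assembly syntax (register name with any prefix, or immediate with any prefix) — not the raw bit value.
@+04  little-endian(00 00 28 4d) = 0x4d280000
  top 8b → 0x4d → shl [RR]
  rd: (w>>21)&0x7=0x1 → %r1
  rs: (w>>18)&0x7=0x2 → %r2

%r2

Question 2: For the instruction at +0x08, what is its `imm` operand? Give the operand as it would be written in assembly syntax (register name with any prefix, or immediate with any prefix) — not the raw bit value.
@+08  little-endian(ea de 28 44) = 0x4428deea
  top 8b → 0x44 → andi [RI]
  rd@[23:21]=0x1 ⇒ %r1
  imm@[20:0]=0x8deea ⇒ $581354

$581354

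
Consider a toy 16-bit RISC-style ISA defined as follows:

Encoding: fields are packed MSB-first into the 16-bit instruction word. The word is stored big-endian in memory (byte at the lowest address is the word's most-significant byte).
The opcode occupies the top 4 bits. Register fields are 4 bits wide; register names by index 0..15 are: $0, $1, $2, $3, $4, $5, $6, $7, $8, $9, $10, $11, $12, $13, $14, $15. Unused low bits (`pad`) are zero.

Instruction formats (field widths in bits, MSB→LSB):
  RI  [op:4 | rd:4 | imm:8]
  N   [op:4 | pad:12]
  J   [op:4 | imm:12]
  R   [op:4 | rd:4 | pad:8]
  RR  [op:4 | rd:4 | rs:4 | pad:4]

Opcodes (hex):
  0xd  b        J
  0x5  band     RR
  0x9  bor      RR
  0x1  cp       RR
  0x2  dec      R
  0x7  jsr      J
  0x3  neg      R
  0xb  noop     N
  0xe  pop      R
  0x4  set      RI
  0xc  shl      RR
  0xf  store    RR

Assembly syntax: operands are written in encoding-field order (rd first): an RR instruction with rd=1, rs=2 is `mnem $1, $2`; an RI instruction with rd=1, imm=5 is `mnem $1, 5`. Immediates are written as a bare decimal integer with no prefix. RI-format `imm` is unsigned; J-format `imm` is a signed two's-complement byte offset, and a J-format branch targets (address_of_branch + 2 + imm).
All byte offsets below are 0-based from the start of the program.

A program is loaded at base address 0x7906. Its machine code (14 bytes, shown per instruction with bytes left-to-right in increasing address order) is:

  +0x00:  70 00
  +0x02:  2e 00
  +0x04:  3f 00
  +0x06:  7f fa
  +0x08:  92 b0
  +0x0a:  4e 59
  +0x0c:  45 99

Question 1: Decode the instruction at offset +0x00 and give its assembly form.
@+00  big-endian(70 00) = 0x7000
  top 4b → 0x7 → jsr [J]
  imm: (w>>0)&0xfff=0x0 → 0

jsr 0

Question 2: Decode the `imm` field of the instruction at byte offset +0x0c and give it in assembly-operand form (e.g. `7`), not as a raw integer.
153

[0c] 45 99 → 0x4599
  op=0x4599>>12=0x4 ⇒ set (RI)
  rd@[11:8]=0x5 ⇒ $5
  imm@[7:0]=0x99 ⇒ 153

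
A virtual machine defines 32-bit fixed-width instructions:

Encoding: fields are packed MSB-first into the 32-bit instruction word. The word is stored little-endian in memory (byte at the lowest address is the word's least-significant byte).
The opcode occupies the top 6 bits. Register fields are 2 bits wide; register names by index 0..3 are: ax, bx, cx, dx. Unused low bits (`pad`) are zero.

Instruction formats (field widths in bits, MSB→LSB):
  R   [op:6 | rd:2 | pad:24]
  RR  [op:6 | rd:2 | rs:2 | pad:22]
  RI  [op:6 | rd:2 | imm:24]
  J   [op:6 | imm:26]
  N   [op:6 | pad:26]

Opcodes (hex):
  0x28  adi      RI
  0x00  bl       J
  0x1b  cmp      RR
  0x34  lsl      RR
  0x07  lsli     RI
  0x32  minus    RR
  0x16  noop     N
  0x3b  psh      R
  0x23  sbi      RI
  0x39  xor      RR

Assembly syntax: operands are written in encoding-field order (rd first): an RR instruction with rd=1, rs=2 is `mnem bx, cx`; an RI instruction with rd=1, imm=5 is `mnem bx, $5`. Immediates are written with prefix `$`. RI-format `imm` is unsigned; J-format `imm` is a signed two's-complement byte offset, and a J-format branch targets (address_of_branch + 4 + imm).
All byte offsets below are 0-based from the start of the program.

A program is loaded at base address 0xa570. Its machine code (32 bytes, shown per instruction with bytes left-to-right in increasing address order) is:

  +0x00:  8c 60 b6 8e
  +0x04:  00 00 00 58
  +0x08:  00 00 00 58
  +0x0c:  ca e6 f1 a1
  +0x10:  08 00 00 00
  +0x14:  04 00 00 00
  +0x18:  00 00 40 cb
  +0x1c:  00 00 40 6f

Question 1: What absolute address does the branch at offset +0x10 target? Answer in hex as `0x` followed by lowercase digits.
0xa58c

off 0x10: read 08 00 00 00 as little → 0x00000008
  op=0x00000008>>26=0x0 ⇒ bl (J)
  imm@[25:0]=0x8 ⇒ $8
  target = base 0xa570 + off 0x10 + 4 + imm 8 = 0xa58c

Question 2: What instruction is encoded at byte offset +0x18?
minus dx, bx

off 0x18: read 00 00 40 cb as little → 0xcb400000
  opcode bits[31:26]=0x32: minus/RR
  [25:24] rd=3 = dx
  [23:22] rs=1 = bx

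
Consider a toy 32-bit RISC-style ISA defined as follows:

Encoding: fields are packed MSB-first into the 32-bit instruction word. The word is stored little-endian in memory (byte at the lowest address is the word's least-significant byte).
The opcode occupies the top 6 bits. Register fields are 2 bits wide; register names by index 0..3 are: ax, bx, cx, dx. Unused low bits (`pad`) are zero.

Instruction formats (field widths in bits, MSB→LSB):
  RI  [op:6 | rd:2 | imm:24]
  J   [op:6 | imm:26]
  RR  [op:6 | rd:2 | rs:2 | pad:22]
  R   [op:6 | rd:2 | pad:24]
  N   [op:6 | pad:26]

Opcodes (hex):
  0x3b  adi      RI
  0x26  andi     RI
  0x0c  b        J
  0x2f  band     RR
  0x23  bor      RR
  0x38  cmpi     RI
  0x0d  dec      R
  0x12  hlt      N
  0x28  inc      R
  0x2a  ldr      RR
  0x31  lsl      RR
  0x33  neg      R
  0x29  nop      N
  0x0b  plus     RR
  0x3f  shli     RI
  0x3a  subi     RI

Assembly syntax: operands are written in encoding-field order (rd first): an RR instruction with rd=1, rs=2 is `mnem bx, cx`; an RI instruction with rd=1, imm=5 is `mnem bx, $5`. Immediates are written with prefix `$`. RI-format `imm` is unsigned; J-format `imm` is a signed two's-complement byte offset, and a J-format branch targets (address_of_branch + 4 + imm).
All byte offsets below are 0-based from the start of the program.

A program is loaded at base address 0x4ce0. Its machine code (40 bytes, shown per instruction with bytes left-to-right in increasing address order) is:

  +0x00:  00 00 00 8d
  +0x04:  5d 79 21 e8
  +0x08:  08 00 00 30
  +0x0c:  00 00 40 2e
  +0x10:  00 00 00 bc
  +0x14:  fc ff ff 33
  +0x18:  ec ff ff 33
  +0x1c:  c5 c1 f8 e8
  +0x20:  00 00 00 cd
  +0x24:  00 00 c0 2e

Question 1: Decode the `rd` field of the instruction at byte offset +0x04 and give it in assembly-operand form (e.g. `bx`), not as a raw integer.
[04] 5d 79 21 e8 → 0xe821795d
  op=0xe821795d>>26=0x3a ⇒ subi (RI)
  rd@[25:24]=0x0 ⇒ ax
  imm@[23:0]=0x21795d ⇒ $2193757

ax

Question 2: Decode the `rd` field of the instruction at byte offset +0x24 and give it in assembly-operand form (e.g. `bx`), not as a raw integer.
cx

off 0x24: read 00 00 c0 2e as little → 0x2ec00000
  top 6b → 0xb → plus [RR]
  [25:24] rd=2 = cx
  [23:22] rs=3 = dx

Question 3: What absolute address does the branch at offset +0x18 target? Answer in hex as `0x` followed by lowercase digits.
0x4ce8

off 0x18: read ec ff ff 33 as little → 0x33ffffec
  opcode bits[31:26]=0xc: b/J
  imm: (w>>0)&0x3ffffff=0x3ffffec (s26→-20) → $-20
  target = base 0x4ce0 + off 0x18 + 4 + imm -20 = 0x4ce8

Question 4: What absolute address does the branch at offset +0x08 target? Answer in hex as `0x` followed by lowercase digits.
@+08  little-endian(08 00 00 30) = 0x30000008
  opcode bits[31:26]=0xc: b/J
  imm@[25:0]=0x8 ⇒ $8
  target = base 0x4ce0 + off 0x08 + 4 + imm 8 = 0x4cf4

0x4cf4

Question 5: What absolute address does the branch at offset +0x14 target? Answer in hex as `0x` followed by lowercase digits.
0x4cf4

off 0x14: read fc ff ff 33 as little → 0x33fffffc
  top 6b → 0xc → b [J]
  [25:0] imm=67108860 (s26→-4) = $-4
  target = base 0x4ce0 + off 0x14 + 4 + imm -4 = 0x4cf4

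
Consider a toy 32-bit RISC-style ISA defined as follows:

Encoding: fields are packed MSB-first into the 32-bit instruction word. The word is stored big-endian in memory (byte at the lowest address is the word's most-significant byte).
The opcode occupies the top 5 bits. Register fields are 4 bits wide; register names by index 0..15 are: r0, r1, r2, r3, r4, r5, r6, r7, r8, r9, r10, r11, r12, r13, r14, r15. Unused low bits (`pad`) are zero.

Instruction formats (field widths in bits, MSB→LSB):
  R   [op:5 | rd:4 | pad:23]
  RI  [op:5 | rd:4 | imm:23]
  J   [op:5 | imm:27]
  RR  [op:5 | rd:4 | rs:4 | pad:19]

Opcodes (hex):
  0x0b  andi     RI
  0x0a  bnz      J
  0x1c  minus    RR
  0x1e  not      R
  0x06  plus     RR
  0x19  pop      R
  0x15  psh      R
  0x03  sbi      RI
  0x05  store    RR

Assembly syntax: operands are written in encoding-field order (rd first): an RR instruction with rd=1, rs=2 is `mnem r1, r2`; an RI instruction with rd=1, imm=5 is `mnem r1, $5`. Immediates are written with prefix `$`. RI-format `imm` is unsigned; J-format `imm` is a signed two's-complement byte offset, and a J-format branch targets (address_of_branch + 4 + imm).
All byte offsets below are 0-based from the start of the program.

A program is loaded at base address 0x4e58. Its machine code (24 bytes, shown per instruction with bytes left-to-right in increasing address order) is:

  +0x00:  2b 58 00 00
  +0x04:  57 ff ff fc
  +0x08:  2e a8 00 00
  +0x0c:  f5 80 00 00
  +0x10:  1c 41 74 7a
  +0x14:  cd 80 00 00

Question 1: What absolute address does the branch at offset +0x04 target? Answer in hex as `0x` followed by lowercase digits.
@+04  big-endian(57 ff ff fc) = 0x57fffffc
  top 5b → 0xa → bnz [J]
  imm: (w>>0)&0x7ffffff=0x7fffffc (s27→-4) → $-4
  target = base 0x4e58 + off 0x04 + 4 + imm -4 = 0x4e5c

0x4e5c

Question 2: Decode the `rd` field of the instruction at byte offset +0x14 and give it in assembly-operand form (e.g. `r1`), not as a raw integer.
[14] cd 80 00 00 → 0xcd800000
  opcode bits[31:27]=0x19: pop/R
  [26:23] rd=11 = r11

r11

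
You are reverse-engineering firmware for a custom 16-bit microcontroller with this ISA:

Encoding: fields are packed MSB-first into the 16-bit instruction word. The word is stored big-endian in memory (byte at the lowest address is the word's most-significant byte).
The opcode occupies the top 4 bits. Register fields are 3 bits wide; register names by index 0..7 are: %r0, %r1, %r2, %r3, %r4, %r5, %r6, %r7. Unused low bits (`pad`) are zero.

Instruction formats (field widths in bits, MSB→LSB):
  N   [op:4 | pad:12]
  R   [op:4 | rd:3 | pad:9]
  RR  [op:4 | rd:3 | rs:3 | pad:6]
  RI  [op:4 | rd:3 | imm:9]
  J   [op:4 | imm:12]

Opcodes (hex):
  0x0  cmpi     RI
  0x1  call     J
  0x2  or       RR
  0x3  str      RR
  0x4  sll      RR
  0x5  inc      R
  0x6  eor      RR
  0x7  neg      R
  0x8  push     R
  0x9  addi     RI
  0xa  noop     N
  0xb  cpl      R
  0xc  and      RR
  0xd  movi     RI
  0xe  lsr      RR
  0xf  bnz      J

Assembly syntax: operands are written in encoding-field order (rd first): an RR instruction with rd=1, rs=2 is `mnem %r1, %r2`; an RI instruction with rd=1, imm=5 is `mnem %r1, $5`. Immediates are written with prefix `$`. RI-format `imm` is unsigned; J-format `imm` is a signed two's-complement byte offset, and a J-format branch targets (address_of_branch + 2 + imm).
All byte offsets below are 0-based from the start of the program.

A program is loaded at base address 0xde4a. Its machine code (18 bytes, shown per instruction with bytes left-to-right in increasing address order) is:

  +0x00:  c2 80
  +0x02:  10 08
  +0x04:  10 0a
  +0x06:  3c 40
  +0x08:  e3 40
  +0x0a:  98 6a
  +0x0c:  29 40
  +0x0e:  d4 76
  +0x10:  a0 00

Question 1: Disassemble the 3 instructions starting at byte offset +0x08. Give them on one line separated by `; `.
lsr %r1, %r5; addi %r4, $106; or %r4, %r5

@+08  big-endian(e3 40) = 0xe340
  opcode bits[15:12]=0xe: lsr/RR
  rd: (w>>9)&0x7=0x1 → %r1
  rs: (w>>6)&0x7=0x5 → %r5
@+0a  big-endian(98 6a) = 0x986a
  opcode bits[15:12]=0x9: addi/RI
  rd: (w>>9)&0x7=0x4 → %r4
  imm: (w>>0)&0x1ff=0x6a → $106
@+0c  big-endian(29 40) = 0x2940
  opcode bits[15:12]=0x2: or/RR
  rd: (w>>9)&0x7=0x4 → %r4
  rs: (w>>6)&0x7=0x5 → %r5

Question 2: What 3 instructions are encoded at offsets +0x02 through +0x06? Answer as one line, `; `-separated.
call $8; call $10; str %r6, %r1

off 0x02: read 10 08 as big → 0x1008
  top 4b → 0x1 → call [J]
  [11:0] imm=8 = $8
off 0x04: read 10 0a as big → 0x100a
  top 4b → 0x1 → call [J]
  [11:0] imm=10 = $10
off 0x06: read 3c 40 as big → 0x3c40
  top 4b → 0x3 → str [RR]
  [11:9] rd=6 = %r6
  [8:6] rs=1 = %r1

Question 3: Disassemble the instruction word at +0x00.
and %r1, %r2

[00] c2 80 → 0xc280
  opcode bits[15:12]=0xc: and/RR
  rd: (w>>9)&0x7=0x1 → %r1
  rs: (w>>6)&0x7=0x2 → %r2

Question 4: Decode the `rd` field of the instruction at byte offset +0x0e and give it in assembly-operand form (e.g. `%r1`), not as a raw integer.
%r2

off 0x0e: read d4 76 as big → 0xd476
  op=0xd476>>12=0xd ⇒ movi (RI)
  rd@[11:9]=0x2 ⇒ %r2
  imm@[8:0]=0x76 ⇒ $118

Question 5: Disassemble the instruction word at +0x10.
[10] a0 00 → 0xa000
  op=0xa000>>12=0xa ⇒ noop (N)

noop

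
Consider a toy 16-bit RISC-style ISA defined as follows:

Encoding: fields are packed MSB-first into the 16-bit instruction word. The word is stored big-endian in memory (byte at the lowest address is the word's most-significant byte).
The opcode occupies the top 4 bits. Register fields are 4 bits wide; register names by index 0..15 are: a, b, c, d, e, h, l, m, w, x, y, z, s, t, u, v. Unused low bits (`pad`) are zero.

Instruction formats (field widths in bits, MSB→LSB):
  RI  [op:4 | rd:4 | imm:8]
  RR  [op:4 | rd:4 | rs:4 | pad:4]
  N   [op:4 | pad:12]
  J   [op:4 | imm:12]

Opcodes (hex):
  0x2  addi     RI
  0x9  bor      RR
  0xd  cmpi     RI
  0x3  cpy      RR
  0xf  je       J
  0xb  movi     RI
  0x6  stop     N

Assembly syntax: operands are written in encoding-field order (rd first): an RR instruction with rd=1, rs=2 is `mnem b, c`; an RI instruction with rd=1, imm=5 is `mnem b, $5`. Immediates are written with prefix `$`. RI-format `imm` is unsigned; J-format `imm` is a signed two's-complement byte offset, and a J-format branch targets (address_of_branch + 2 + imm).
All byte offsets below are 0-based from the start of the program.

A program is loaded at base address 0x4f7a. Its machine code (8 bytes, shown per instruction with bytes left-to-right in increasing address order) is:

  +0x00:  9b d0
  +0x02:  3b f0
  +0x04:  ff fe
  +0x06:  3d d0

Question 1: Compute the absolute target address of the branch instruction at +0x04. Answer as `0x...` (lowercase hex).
0x4f7e

@+04  big-endian(ff fe) = 0xfffe
  top 4b → 0xf → je [J]
  imm: (w>>0)&0xfff=0xffe (s12→-2) → $-2
  target = base 0x4f7a + off 0x04 + 2 + imm -2 = 0x4f7e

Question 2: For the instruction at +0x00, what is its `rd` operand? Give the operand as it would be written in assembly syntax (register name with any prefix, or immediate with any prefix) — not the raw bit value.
off 0x00: read 9b d0 as big → 0x9bd0
  op=0x9bd0>>12=0x9 ⇒ bor (RR)
  [11:8] rd=11 = z
  [7:4] rs=13 = t

z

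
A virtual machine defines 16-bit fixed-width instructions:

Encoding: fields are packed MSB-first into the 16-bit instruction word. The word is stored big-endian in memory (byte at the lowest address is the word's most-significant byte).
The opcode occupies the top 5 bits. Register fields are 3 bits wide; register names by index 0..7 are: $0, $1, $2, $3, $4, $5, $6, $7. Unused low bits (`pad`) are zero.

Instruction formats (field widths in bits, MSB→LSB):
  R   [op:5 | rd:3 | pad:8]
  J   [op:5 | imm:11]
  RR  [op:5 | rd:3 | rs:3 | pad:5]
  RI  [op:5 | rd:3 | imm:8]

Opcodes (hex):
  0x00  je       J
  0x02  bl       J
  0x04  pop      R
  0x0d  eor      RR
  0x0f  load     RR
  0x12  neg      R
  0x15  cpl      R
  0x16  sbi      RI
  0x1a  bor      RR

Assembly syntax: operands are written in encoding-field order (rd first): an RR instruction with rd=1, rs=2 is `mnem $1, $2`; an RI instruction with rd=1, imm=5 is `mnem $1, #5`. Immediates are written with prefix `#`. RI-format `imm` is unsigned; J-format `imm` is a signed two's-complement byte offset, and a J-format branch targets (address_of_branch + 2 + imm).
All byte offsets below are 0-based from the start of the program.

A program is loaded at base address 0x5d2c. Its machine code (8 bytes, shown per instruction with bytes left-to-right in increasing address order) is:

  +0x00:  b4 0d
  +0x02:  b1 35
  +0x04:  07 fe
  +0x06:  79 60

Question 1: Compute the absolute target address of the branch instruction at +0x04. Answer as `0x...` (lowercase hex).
0x5d30

[04] 07 fe → 0x07fe
  op=0x07fe>>11=0x0 ⇒ je (J)
  [10:0] imm=2046 (s11→-2) = #-2
  target = base 0x5d2c + off 0x04 + 2 + imm -2 = 0x5d30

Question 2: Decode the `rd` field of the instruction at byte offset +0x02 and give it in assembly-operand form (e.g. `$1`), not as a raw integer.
@+02  big-endian(b1 35) = 0xb135
  op=0xb135>>11=0x16 ⇒ sbi (RI)
  rd@[10:8]=0x1 ⇒ $1
  imm@[7:0]=0x35 ⇒ #53

$1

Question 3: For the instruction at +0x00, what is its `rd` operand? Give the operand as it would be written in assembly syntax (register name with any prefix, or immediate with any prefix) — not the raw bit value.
+0x00: b4 0d ⇒ word 0xb40d (big)
  opcode bits[15:11]=0x16: sbi/RI
  [10:8] rd=4 = $4
  [7:0] imm=13 = #13

$4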